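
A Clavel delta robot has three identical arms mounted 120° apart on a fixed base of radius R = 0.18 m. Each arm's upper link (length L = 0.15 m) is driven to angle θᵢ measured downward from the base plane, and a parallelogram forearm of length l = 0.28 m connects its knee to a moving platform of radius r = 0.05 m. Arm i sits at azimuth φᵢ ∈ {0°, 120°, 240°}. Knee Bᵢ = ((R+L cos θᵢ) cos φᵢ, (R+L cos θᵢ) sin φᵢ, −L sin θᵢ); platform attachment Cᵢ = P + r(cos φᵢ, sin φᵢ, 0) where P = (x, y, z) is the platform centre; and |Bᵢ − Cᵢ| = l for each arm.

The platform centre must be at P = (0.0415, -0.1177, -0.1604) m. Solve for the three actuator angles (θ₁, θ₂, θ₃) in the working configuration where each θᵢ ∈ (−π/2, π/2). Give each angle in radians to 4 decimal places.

θ₁ = 0.3491, θ₂ = 1.3960, θ₃ = -0.0877

arm 1 (φ=0.0°): x'=0.0415, y'=-0.1177
  e−x'=0.0885;  (l²−L²−(e−x')²−y'²−z²)/2L = 0.0283
  √(A²+B²)=0.1832;  θ1 = -1.0666+1.4158 ≈ 0.3491
rotate P by −φ2: (-0.1227, 0.0229, -0.1604)
  e−x'=0.2527;  (l²−L²−(e−x')²−y'²−z²)/2L = -0.1140
  √(A²+B²)=0.2993;  θ2 = -0.5656+1.9616 ≈ 1.3960
rotate P by −φ3: (0.0812, 0.0948, -0.1604)
  A cos θ + B sin θ = C:  0.0488·cos θ + -0.1604·sin θ = 0.0627
  θ3 = atan2(B,A) + arccos(C/0.1677) = -0.0877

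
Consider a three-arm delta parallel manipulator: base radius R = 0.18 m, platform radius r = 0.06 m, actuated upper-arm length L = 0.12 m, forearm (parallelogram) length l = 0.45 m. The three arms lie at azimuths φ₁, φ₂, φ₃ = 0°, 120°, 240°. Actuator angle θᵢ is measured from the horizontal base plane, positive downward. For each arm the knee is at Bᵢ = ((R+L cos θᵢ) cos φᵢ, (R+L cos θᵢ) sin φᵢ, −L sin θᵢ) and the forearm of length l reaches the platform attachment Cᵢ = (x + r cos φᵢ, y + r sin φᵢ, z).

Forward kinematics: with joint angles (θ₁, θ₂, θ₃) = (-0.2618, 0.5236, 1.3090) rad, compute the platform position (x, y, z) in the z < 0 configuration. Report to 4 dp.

(0.1728, 0.1151, -0.3994)

arm 1 at φ=0.0°: e+L cos θ1 = 0.2359;  O1 = (0.2359, 0.0000, 0.0311)
φ2=120.0°: virtual centre (-0.1120, 0.1939, -0.0600), radius l
O3 = (0.1511·cos240.0°, 0.1511·sin240.0°, -0.1159) = (-0.0755, -0.1308, -0.1159)
|O₂|²−|O₁|² = -0.0029;  |O₃|²−|O₁|² = -0.0204
[-0.6957 0.3878 -0.1821]·P = -0.0029;  [-0.6229 -0.2616 -0.2939]·P = -0.0204
det = 0.4236;  x = 0.0204+-0.3816z,  y = 0.0292+-0.2150z
sphere 1 gives Az²+Bz+C=0 with A=1.1918, B=0.0898, C=-0.1542;  B²−4AC=0.7434;  roots -0.3994, 0.3240;  negative root z = -0.3994
x = 0.1728, y = 0.1151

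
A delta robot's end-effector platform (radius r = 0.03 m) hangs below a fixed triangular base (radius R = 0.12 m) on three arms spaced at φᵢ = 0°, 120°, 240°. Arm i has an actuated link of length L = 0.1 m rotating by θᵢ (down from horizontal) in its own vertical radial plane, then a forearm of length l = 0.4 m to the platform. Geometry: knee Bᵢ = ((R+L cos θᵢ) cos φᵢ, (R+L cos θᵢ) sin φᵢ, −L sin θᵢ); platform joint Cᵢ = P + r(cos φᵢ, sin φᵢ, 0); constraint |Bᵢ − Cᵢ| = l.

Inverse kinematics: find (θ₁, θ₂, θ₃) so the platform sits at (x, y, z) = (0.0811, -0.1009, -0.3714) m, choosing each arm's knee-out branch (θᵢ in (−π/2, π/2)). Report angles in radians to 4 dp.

θ₁ = -0.0003, θ₂ = 0.9596, θ₃ = 0.1741

arm 1 (φ=0.0°): x'=0.0811, y'=-0.1009
  A cos θ + B sin θ = C:  0.0089·cos θ + -0.3714·sin θ = 0.0090
  θ1 = atan2(B,A) + arccos(C/0.3715) = -0.0003
rotate P by −φ2: (-0.1279, -0.0198, -0.3714)
  A=0.2179, B=-0.3714, C=(l²−L²−A²−y'²−z²)/(2L)=-0.1791
  θ2 = atan2(B,A) + arccos(C/0.4306) = 0.9596
φ3=240.0° → target in arm frame (0.0468, 0.1207)
  A cos θ + B sin θ = C:  0.0432·cos θ + -0.3714·sin θ = -0.0218
  √(A²+B²)=0.3739;  θ3 = -1.4551+1.6292 ≈ 0.1741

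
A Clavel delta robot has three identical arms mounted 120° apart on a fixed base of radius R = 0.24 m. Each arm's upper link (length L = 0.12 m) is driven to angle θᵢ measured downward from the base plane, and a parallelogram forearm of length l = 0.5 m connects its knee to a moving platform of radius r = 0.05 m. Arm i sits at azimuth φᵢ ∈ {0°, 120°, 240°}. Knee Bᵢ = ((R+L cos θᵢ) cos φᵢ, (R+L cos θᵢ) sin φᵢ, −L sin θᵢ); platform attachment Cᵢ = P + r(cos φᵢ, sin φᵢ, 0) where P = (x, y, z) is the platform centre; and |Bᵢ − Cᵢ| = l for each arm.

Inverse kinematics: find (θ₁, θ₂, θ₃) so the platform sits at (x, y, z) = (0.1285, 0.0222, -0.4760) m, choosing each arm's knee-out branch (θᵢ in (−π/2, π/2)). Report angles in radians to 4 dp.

arm 1 (φ=0.0°): x'=0.1285, y'=0.0222
  A cos θ + B sin θ = C:  0.0615·cos θ + -0.4760·sin θ = 0.0198
  θ1 = atan2(B,A) + arccos(C/0.4800) = 0.0873
rotate P by −φ2: (-0.0450, -0.1224, -0.4760)
  A cos θ + B sin θ = C:  0.2350·cos θ + -0.4760·sin θ = -0.2550
  √(A²+B²)=0.5309;  θ2 = -1.1122+2.0718 ≈ 0.9596
rotate P by −φ3: (-0.0835, 0.1002, -0.4760)
  A cos θ + B sin θ = C:  0.2735·cos θ + -0.4760·sin θ = -0.3158
  θ3 = atan2(B,A) + arccos(C/0.5490) = 1.1345

θ₁ = 0.0873, θ₂ = 0.9596, θ₃ = 1.1345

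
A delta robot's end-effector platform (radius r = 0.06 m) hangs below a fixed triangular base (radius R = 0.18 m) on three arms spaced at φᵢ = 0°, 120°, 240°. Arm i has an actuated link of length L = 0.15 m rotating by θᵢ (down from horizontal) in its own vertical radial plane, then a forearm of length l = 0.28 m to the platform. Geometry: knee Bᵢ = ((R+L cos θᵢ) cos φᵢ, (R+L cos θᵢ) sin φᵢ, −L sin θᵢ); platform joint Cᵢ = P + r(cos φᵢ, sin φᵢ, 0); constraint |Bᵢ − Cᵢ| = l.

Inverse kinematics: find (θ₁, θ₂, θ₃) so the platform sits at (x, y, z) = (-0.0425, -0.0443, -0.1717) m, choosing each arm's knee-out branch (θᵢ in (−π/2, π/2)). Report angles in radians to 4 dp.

φ1=0.0° → target in arm frame (-0.0425, -0.0443)
  e−x'=0.1625;  (l²−L²−(e−x')²−y'²−z²)/2L = -0.0065
  γ=atan2(-0.1717,0.1625)=-0.8129;  ψ=arccos(-0.0275)=1.5983;  θ1=γ+ψ≈0.7854
φ2=120.0° → target in arm frame (-0.0171, 0.0590)
  A cos θ + B sin θ = C:  0.1371·cos θ + -0.1717·sin θ = 0.0138
  θ2 = atan2(B,A) + arccos(C/0.2197) = 0.6110
rotate P by −φ3: (0.0596, -0.0147, -0.1717)
  e−x'=0.0604;  (l²−L²−(e−x')²−y'²−z²)/2L = 0.0752
  θ3 = atan2(B,A) + arccos(C/0.1820) = -0.0877

θ₁ = 0.7854, θ₂ = 0.6110, θ₃ = -0.0877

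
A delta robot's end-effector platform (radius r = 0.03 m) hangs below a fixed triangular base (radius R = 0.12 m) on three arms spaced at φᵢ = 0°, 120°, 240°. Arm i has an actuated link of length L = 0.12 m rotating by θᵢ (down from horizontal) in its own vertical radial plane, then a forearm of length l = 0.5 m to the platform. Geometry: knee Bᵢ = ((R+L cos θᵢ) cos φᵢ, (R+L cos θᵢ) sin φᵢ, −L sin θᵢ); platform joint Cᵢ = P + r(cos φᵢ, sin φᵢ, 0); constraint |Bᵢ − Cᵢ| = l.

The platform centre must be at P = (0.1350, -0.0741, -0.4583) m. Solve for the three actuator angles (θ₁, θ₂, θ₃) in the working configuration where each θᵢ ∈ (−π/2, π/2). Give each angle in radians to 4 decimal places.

θ₁ = -0.2619, θ₂ = 0.6982, θ₃ = 0.2620

φ1=0.0° → target in arm frame (0.1350, -0.0741)
  e−x'=-0.0450;  (l²−L²−(e−x')²−y'²−z²)/2L = 0.0752
  θ1 = atan2(B,A) + arccos(C/0.4605) = -0.2619
φ2=120.0° → target in arm frame (-0.1317, -0.0799)
  e−x'=0.2217;  (l²−L²−(e−x')²−y'²−z²)/2L = -0.1248
  √(A²+B²)=0.5091;  θ2 = -1.1203+1.8185 ≈ 0.6982
φ3=240.0° → target in arm frame (-0.0033, 0.1540)
  A=0.0933, B=-0.4583, C=(l²−L²−A²−y'²−z²)/(2L)=-0.0286
  θ3 = atan2(B,A) + arccos(C/0.4677) = 0.2620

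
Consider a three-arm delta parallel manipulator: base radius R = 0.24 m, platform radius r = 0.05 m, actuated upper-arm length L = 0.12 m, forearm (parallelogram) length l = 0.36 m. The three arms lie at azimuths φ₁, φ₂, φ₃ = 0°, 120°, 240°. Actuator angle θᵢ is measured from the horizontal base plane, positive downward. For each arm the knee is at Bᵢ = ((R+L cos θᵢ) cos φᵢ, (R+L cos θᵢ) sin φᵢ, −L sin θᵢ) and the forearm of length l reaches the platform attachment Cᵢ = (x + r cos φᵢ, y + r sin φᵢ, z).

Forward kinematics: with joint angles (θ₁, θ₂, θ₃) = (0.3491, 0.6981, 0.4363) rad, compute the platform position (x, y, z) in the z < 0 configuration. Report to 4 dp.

(0.0190, -0.0204, -0.2616)

centre 1 = (0.3028·cos0.0°, 0.3028·sin0.0°, -0.0410) = (0.3028, 0.0000, -0.0410)
φ2=120.0°: virtual centre (-0.1410, 0.2442, -0.0771), radius l
arm 3 at φ=240.0°: (R−r)+L cos θ3 = 0.2988;  centre 3 = (-0.1494, -0.2587, -0.0507)
subtract pairs → two planes through P
plane₁₂: -0.8875x+0.4883y+-0.0722z = -0.0079
det = 0.9008;  x = 0.0054+-0.0519z,  y = -0.0064+0.0534z
into |P−centre ₁|² = l²: 1.0055z² + 0.1123z + -0.0394 = 0;  Δ = 0.1712;  z = -0.2616 or 0.1499 → z<0 root = -0.2616
x = 0.0190, y = -0.0204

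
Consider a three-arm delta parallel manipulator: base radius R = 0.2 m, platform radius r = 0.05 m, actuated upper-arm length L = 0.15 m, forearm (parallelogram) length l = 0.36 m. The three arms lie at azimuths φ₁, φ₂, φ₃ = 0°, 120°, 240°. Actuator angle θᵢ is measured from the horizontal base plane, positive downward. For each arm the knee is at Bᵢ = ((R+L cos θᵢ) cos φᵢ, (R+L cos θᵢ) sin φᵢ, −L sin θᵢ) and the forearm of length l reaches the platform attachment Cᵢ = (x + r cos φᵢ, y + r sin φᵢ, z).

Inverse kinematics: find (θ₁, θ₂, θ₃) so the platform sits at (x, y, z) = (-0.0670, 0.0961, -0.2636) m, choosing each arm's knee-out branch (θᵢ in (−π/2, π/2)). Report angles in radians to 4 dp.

θ₁ = 0.8724, θ₂ = -0.3488, θ₃ = 0.7852

rotate P by −φ1: (-0.0670, 0.0961, -0.2636)
  A cos θ + B sin θ = C:  0.2170·cos θ + -0.2636·sin θ = -0.0624
  √(A²+B²)=0.3414;  θ1 = -0.8821+1.7545 ≈ 0.8724
rotate P by −φ2: (0.1167, 0.0100, -0.2636)
  e−x'=0.0333;  (l²−L²−(e−x')²−y'²−z²)/2L = 0.1214
  θ2 = atan2(B,A) + arccos(C/0.2657) = -0.3488
φ3=240.0° → target in arm frame (-0.0497, -0.1061)
  A=0.1997, B=-0.2636, C=(l²−L²−A²−y'²−z²)/(2L)=-0.0451
  θ3 = atan2(B,A) + arccos(C/0.3307) = 0.7852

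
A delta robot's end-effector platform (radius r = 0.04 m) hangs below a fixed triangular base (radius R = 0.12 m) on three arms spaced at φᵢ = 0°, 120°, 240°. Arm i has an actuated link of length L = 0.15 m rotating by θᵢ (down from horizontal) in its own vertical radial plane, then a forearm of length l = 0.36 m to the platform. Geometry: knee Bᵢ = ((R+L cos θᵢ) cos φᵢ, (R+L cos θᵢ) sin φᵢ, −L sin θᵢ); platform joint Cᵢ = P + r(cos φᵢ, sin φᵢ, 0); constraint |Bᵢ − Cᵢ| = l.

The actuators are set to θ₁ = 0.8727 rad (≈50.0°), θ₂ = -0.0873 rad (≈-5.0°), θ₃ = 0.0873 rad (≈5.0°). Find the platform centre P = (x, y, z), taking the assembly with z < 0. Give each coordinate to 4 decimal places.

(-0.1325, 0.0197, -0.2987)

φ1=0.0°: virtual centre (0.1764, 0.0000, -0.1149), radius l
centre 2 = (0.2294·cos120.0°, 0.2294·sin120.0°, 0.0131) = (-0.1147, 0.1987, 0.0131)
arm 3 at φ=240.0°: (R−r)+L cos θ3 = 0.2294;  centre 3 = (-0.1147, -0.1987, -0.0131)
subtract pairs → two planes through P
linear system: -0.5823x+0.3974y = 0.0085−0.2560z; -0.5823x+-0.3974y = 0.0085−0.2037z
det = 0.4628;  x = -0.0146+0.3947z,  y = 0.0000+-0.0658z
into |P−centre ₁|² = l²: 1.1601z² + 0.0791z + -0.0799 = 0;  Δ = 0.3771;  z = -0.2987 or 0.2306 → z<0 root = -0.2987
x = -0.1325, y = 0.0197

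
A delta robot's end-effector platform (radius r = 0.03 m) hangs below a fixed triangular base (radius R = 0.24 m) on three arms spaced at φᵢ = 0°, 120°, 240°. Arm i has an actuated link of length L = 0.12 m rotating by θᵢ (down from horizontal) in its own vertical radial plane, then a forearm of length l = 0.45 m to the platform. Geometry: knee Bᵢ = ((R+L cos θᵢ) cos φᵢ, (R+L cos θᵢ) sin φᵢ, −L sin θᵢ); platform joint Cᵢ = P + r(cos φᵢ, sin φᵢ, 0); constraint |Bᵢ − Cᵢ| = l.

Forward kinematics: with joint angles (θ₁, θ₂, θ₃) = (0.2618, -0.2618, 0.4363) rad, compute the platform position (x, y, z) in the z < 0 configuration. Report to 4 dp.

arm 1 at φ=0.0°: (R−r)+L cos θ1 = 0.3259;  S1 = (0.3259, 0.0000, -0.0311)
arm 2 at φ=120.0°: (R−r)+L cos θ2 = 0.3259;  S2 = (-0.1630, 0.2822, 0.0311)
φ3=240.0°: virtual centre (-0.1594, -0.2761, -0.0507), radius l
eliminate P² terms by subtracting sphere 1 from 2 and 3
linear system: -0.9777x+0.5645y = 0.0000−0.1242z; -0.9706x+-0.5521y = -0.0030−-0.0393z
det = 1.0877;  x = 0.0016+0.0427z,  y = 0.0027+-0.1462z
quadratic in z: (1.0232)z²+(0.0337)z+(-0.0963)=0, √Δ=0.6288 → z ∈ {-0.3237, 0.2908}; z = -0.3237 (taking z<0)
x = -0.0123, y = 0.0500

(-0.0123, 0.0500, -0.3237)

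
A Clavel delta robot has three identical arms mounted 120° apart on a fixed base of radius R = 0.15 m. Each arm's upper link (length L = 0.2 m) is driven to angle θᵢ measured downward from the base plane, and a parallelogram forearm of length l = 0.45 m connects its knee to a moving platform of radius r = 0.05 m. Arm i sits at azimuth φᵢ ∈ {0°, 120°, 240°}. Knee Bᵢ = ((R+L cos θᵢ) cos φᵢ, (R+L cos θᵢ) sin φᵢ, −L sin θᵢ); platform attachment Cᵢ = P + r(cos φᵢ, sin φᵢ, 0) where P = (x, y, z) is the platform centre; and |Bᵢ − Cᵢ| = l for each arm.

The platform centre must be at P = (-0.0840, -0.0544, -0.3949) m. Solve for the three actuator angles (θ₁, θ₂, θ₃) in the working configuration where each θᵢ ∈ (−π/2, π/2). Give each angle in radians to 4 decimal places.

φ1=0.0° → target in arm frame (-0.0840, -0.0544)
  A=0.1840, B=-0.3949, C=(l²−L²−A²−y'²−z²)/(2L)=-0.0757
  γ=atan2(-0.3949,0.1840)=-1.1348;  ψ=arccos(-0.1737)=1.7453;  θ1=γ+ψ≈0.6106
rotate P by −φ2: (-0.0051, 0.0999, -0.3949)
  e−x'=0.1051;  (l²−L²−(e−x')²−y'²−z²)/2L = -0.0362
  γ=atan2(-0.3949,0.1051)=-1.3107;  ψ=arccos(-0.0886)=1.6595;  θ2=γ+ψ≈0.3489
arm 3 (φ=240.0°): x'=0.0891, y'=-0.0455
  A=0.0109, B=-0.3949, C=(l²−L²−A²−y'²−z²)/(2L)=0.0109
  θ3 = atan2(B,A) + arccos(C/0.3951) = 0.0000

θ₁ = 0.6106, θ₂ = 0.3489, θ₃ = 0.0000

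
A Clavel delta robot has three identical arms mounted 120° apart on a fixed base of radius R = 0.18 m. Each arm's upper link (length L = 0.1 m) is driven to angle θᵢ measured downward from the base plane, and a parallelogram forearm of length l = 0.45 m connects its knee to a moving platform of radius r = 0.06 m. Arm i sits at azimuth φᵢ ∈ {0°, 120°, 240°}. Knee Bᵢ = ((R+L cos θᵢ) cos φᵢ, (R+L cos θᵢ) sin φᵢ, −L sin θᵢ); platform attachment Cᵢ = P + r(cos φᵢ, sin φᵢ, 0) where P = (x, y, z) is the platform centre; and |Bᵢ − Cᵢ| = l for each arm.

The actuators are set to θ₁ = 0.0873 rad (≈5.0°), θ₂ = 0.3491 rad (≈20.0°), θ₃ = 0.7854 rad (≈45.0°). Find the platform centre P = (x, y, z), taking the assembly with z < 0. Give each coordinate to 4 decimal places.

φ1=0.0°: virtual centre (0.2196, 0.0000, -0.0087), radius l
S2 = (0.2140·cos120.0°, 0.2140·sin120.0°, -0.0342) = (-0.1070, 0.1853, -0.0342)
φ3=240.0°: virtual centre (-0.0954, -0.1652, -0.0707), radius l
eliminate P² terms by subtracting sphere 1 from 2 and 3
linear system: -0.6532x+0.3706y = -0.0014−-0.0510z; -0.6299x+-0.3303y = -0.0069−-0.1240z
det = 0.4492;  x = 0.0067+-0.1398z,  y = 0.0082+-0.1088z
into |P−S₁|² = l²: 1.0314z² + 0.0752z + -0.1570 = 0;  Δ = 0.6535;  z = -0.4283 or 0.3555 → z<0 root = -0.4283
x = 0.0666, y = 0.0548

(0.0666, 0.0548, -0.4283)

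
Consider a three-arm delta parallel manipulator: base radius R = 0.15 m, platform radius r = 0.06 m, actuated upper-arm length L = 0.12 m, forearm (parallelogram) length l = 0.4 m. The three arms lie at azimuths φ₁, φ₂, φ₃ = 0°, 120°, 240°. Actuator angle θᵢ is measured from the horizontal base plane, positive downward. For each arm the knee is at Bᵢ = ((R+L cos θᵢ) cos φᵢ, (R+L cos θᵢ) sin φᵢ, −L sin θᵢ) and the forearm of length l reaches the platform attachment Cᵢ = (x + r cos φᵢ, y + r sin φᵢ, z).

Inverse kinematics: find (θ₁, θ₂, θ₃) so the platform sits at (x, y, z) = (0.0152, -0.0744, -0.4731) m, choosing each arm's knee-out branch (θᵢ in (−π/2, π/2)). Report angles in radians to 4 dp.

rotate P by −φ1: (0.0152, -0.0744, -0.4731)
  A=0.0748, B=-0.4731, C=(l²−L²−A²−y'²−z²)/(2L)=-0.3723
  √(A²+B²)=0.4790;  θ1 = -1.4140+2.4612 ≈ 1.0472
φ2=120.0° → target in arm frame (-0.0720, 0.0240)
  A=0.1620, B=-0.4731, C=(l²−L²−A²−y'²−z²)/(2L)=-0.4377
  √(A²+B²)=0.5001;  θ2 = -1.2408+2.6369 ≈ 1.3961
arm 3 (φ=240.0°): x'=0.0568, y'=0.0504
  A=0.0332, B=-0.4731, C=(l²−L²−A²−y'²−z²)/(2L)=-0.3411
  √(A²+B²)=0.4743;  θ3 = -1.5008+2.3734 ≈ 0.8726

θ₁ = 1.0472, θ₂ = 1.3961, θ₃ = 0.8726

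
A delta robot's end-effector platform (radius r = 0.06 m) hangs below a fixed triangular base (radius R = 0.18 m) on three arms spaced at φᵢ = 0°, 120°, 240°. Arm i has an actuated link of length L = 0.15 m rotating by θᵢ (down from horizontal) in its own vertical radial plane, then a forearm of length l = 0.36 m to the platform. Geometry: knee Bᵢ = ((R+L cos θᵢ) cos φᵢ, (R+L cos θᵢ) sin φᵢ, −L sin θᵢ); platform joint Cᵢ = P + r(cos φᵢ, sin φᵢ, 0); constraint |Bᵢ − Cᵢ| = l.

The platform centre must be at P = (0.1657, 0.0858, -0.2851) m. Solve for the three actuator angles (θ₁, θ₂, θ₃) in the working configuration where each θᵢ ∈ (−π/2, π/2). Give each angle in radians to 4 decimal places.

θ₁ = -0.3490, θ₂ = 0.6983, θ₃ = 1.3092

rotate P by −φ1: (0.1657, 0.0858, -0.2851)
  A cos θ + B sin θ = C:  -0.0457·cos θ + -0.2851·sin θ = 0.0546
  θ1 = atan2(B,A) + arccos(C/0.2887) = -0.3490
φ2=120.0° → target in arm frame (-0.0085, -0.1864)
  A cos θ + B sin θ = C:  0.1285·cos θ + -0.2851·sin θ = -0.0848
  θ2 = atan2(B,A) + arccos(C/0.3127) = 0.6983
rotate P by −φ3: (-0.1572, 0.1006, -0.2851)
  A cos θ + B sin θ = C:  0.2772·cos θ + -0.2851·sin θ = -0.2037
  √(A²+B²)=0.3976;  θ3 = -0.7995+2.1087 ≈ 1.3092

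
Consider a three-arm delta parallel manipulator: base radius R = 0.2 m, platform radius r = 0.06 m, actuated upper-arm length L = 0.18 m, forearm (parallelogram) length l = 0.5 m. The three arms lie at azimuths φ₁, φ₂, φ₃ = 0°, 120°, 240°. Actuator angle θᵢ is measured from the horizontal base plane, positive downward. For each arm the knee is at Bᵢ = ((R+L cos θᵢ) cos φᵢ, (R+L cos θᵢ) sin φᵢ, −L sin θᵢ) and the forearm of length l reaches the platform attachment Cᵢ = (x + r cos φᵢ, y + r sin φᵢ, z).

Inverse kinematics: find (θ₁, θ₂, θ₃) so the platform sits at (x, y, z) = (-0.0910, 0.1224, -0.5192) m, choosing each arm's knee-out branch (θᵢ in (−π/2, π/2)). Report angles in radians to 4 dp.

rotate P by −φ1: (-0.0910, 0.1224, -0.5192)
  A=0.2310, B=-0.5192, C=(l²−L²−A²−y'²−z²)/(2L)=-0.3342
  γ=atan2(-0.5192,0.2310)=-1.1522;  ψ=arccos(-0.5881)=2.1995;  θ1=γ+ψ≈1.0473
arm 2 (φ=120.0°): x'=0.1515, y'=0.0176
  A cos θ + B sin θ = C:  -0.0115·cos θ + -0.5192·sin θ = -0.1456
  √(A²+B²)=0.5193;  θ2 = -1.5929+1.8549 ≈ 0.2620
arm 3 (φ=240.0°): x'=-0.0605, y'=-0.1400
  A cos θ + B sin θ = C:  0.2005·cos θ + -0.5192·sin θ = -0.3105
  γ=atan2(-0.5192,0.2005)=-1.2023;  ψ=arccos(-0.5578)=2.1626;  θ3=γ+ψ≈0.9603

θ₁ = 1.0473, θ₂ = 0.2620, θ₃ = 0.9603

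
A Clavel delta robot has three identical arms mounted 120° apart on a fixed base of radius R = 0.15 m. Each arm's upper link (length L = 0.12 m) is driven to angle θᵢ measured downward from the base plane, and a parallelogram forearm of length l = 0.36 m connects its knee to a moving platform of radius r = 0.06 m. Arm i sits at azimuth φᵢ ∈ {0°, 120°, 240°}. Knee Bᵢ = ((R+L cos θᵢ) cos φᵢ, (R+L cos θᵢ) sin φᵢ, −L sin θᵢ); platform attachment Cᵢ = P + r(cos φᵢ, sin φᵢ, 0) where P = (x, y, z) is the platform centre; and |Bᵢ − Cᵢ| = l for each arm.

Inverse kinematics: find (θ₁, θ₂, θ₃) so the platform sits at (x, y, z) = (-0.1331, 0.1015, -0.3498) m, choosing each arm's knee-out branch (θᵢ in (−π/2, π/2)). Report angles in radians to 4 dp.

θ₁ = 1.3090, θ₂ = 0.0001, θ₃ = 0.8725

rotate P by −φ1: (-0.1331, 0.1015, -0.3498)
  e−x'=0.2231;  (l²−L²−(e−x')²−y'²−z²)/2L = -0.2801
  θ1 = atan2(B,A) + arccos(C/0.4149) = 1.3090
φ2=120.0° → target in arm frame (0.1545, 0.0645)
  A=-0.0645, B=-0.3498, C=(l²−L²−A²−y'²−z²)/(2L)=-0.0645
  √(A²+B²)=0.3557;  θ2 = -1.7530+1.7531 ≈ 0.0001
arm 3 (φ=240.0°): x'=-0.0214, y'=-0.1660
  e−x'=0.1114;  (l²−L²−(e−x')²−y'²−z²)/2L = -0.1963
  √(A²+B²)=0.3671;  θ3 = -1.2626+2.1351 ≈ 0.8725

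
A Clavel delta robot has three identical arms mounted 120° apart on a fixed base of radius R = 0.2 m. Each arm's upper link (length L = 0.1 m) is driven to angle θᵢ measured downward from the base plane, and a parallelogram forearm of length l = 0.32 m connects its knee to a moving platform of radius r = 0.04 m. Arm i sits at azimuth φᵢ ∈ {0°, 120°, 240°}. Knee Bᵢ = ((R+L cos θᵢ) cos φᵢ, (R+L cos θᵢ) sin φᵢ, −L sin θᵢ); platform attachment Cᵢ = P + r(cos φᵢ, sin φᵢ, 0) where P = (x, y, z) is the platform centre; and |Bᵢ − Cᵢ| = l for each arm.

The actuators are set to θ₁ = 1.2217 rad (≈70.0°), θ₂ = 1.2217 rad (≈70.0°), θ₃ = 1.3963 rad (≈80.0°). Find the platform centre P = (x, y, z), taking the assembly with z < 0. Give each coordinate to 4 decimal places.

centre 1 = (0.1942·cos0.0°, 0.1942·sin0.0°, -0.0940) = (0.1942, 0.0000, -0.0940)
φ2=120.0°: virtual centre (-0.0971, 0.1682, -0.0940), radius l
arm 3 at φ=240.0°: e+L cos θ3 = 0.1774;  centre 3 = (-0.0887, -0.1536, -0.0985)
subtract pairs → two planes through P
plane₁₂: -0.5826x+0.3364y+0.0000z = 0.0000
Cramer: x(z) = 0.0049-0.0082z;  y(z) = 0.0085-0.0142z
into |P−centre ₁|² = l²: 1.0003z² + 0.1908z + -0.0577 = 0;  Δ = 0.2671;  z = -0.3537 or 0.1630 → z<0 root = -0.3537
x = 0.0078, y = 0.0135

(0.0078, 0.0135, -0.3537)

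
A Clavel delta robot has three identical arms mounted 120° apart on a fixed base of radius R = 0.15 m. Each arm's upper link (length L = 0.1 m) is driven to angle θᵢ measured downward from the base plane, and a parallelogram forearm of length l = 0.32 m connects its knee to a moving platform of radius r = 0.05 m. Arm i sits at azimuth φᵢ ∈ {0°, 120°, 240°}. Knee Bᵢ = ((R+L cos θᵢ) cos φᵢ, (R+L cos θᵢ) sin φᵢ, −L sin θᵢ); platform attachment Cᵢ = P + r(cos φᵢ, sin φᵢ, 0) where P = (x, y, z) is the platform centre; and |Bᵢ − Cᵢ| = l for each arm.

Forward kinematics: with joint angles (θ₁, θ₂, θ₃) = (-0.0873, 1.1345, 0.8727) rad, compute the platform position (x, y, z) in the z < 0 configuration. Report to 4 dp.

O1 = (0.1996·cos0.0°, 0.1996·sin0.0°, 0.0087) = (0.1996, 0.0000, 0.0087)
φ2=120.0°: virtual centre (-0.0711, 0.1232, -0.0906), radius l
arm 3 at φ=240.0°: ρ3 = 0.1643;  O3 = (-0.0821, -0.1423, -0.0766)
|O₂|²−|O₁|² = -0.0115;  |O₃|²−|O₁|² = -0.0071
linear system: -0.5415x+0.2464y = -0.0115−-0.1987z; -0.5635x+-0.2845y = -0.0071−-0.1707z
det = 0.2929;  x = 0.0171+-0.3366z,  y = -0.0090+0.0668z
into |P−O₁|² = l²: 1.1177z² + 0.1042z + -0.0689 = 0;  Δ = 0.3190;  z = -0.2993 or 0.2060 → z<0 root = -0.2993
x = 0.1178, y = -0.0290

(0.1178, -0.0290, -0.2993)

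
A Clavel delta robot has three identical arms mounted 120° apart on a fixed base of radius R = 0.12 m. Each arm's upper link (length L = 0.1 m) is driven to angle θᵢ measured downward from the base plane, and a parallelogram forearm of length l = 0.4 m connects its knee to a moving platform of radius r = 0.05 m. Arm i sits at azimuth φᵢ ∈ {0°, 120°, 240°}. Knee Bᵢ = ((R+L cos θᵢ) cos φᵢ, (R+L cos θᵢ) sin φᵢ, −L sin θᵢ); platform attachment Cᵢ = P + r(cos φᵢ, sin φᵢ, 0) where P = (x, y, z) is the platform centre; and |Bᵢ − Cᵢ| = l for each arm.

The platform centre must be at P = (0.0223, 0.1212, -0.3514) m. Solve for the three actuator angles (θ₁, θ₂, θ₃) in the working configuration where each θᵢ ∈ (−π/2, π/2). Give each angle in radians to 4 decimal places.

arm 1 (φ=0.0°): x'=0.0223, y'=0.1212
  A cos θ + B sin θ = C:  0.0477·cos θ + -0.3514·sin θ = 0.0478
  θ1 = atan2(B,A) + arccos(C/0.3546) = -0.0002
arm 2 (φ=120.0°): x'=0.0938, y'=-0.0799
  e−x'=-0.0238;  (l²−L²−(e−x')²−y'²−z²)/2L = 0.0978
  γ=atan2(-0.3514,-0.0238)=-1.6385;  ψ=arccos(0.2777)=1.2893;  θ2=γ+ψ≈-0.3491
rotate P by −φ3: (-0.1161, -0.0413, -0.3514)
  A cos θ + B sin θ = C:  0.1861·cos θ + -0.3514·sin θ = -0.0491
  θ3 = atan2(B,A) + arccos(C/0.3976) = 0.6109

θ₁ = -0.0002, θ₂ = -0.3491, θ₃ = 0.6109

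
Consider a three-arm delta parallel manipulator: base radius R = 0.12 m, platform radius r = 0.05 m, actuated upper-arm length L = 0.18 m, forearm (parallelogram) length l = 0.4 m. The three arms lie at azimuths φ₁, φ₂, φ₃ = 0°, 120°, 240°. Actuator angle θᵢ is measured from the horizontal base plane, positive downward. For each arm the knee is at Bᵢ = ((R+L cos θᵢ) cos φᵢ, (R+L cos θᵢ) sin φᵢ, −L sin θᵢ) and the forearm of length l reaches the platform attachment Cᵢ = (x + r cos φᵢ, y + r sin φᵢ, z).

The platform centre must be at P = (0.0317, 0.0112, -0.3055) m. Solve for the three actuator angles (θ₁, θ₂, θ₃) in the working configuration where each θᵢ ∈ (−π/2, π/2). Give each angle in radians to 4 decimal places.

φ1=0.0° → target in arm frame (0.0317, 0.0112)
  e−x'=0.0383;  (l²−L²−(e−x')²−y'²−z²)/2L = 0.0908
  γ=atan2(-0.3055,0.0383)=-1.4461;  ψ=arccos(0.2948)=1.2715;  θ1=γ+ψ≈-0.1745
φ2=120.0° → target in arm frame (-0.0062, -0.0331)
  A cos θ + B sin θ = C:  0.0762·cos θ + -0.3055·sin θ = 0.0761
  √(A²+B²)=0.3148;  θ2 = -1.3265+1.3268 ≈ 0.0003
φ3=240.0° → target in arm frame (-0.0255, 0.0219)
  A cos θ + B sin θ = C:  0.0955·cos θ + -0.3055·sin θ = 0.0685
  γ=atan2(-0.3055,0.0955)=-1.2677;  ψ=arccos(0.2140)=1.3551;  θ3=γ+ψ≈0.0874

θ₁ = -0.1745, θ₂ = 0.0003, θ₃ = 0.0874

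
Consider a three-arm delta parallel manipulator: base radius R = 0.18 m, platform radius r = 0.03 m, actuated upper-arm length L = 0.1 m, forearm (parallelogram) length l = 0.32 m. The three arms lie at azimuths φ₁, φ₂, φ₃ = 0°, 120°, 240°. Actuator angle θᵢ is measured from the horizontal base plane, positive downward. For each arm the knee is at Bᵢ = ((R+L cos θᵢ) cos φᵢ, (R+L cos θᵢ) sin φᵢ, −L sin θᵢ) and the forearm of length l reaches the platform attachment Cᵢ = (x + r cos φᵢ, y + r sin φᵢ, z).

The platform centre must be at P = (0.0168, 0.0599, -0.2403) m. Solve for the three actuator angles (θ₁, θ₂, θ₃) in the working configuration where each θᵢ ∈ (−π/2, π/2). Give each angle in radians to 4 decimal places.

arm 1 (φ=0.0°): x'=0.0168, y'=0.0599
  A=0.1332, B=-0.2403, C=(l²−L²−A²−y'²−z²)/(2L)=0.0666
  θ1 = atan2(B,A) + arccos(C/0.2747) = 0.2612
φ2=120.0° → target in arm frame (0.0435, -0.0445)
  A=0.1065, B=-0.2403, C=(l²−L²−A²−y'²−z²)/(2L)=0.1066
  θ2 = atan2(B,A) + arccos(C/0.2629) = -0.0005
φ3=240.0° → target in arm frame (-0.0603, -0.0154)
  A=0.2103, B=-0.2403, C=(l²−L²−A²−y'²−z²)/(2L)=-0.0490
  √(A²+B²)=0.3193;  θ3 = -0.8519+1.7248 ≈ 0.8729

θ₁ = 0.2612, θ₂ = -0.0005, θ₃ = 0.8729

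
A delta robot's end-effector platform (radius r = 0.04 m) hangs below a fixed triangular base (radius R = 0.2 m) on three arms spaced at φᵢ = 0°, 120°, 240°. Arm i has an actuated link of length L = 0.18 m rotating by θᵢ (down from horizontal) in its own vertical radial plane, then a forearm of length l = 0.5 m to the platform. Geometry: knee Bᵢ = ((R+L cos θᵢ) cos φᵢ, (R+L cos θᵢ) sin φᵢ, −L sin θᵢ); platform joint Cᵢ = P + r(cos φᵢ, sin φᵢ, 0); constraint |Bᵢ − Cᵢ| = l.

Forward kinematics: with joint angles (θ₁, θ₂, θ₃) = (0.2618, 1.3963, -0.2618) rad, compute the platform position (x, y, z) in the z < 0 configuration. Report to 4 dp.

(0.0740, -0.2538, -0.3901)

arm 1 at φ=0.0°: ρ1 = 0.3339;  S1 = (0.3339, 0.0000, -0.0466)
S2 = (0.1913·cos120.0°, 0.1913·sin120.0°, -0.1773) = (-0.0956, 0.1656, -0.1773)
arm 3 at φ=240.0°: ρ3 = 0.3339;  S3 = (-0.1669, -0.2891, 0.0466)
|S₂|²−|S₁|² = -0.0456;  |S₃|²−|S₁|² = 0.0000
linear system: -0.8590x+0.3313y = -0.0456−-0.2614z; -1.0016x+-0.5783y = 0.0000−0.1864z
det = 0.8285;  x = 0.0319+-0.1079z,  y = -0.0552+0.5092z
quadratic in z: (1.2709)z²+(0.1022)z+(-0.1536)=0, √Δ=0.8895 → z ∈ {-0.3901, 0.3097}; z = -0.3901 (taking z<0)
x = 0.0740, y = -0.2538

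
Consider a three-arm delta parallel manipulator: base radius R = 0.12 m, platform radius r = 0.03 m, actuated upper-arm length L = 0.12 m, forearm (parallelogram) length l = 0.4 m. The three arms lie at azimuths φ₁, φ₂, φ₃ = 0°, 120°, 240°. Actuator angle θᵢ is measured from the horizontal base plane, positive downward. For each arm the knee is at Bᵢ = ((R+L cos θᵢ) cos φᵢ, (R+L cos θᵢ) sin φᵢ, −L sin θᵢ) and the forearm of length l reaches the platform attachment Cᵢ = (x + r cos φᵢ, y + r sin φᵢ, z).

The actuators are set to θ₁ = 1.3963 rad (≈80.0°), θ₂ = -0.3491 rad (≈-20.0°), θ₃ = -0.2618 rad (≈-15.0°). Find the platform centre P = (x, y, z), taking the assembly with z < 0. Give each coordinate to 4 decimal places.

O1 = (0.1108·cos0.0°, 0.1108·sin0.0°, -0.1182) = (0.1108, 0.0000, -0.1182)
φ2=120.0°: virtual centre (-0.1014, 0.1756, 0.0410), radius l
arm 3 at φ=240.0°: ρ3 = 0.2059;  O3 = (-0.1030, -0.1783, 0.0311)
subtract pairs → two planes through P
[-0.4244 0.3512 0.3184]·P = 0.0165;  [-0.4276 -0.3566 0.2985]·P = 0.0171
det = 0.3015;  x = -0.0395+0.7243z,  y = -0.0006+-0.0314z
sphere 1 gives Az²+Bz+C=0 with A=1.5256, B=0.0186, C=-0.1234;  B²−4AC=0.7536;  roots -0.2906, 0.2784;  negative root z = -0.2906
x = -0.2500, y = 0.0085

(-0.2500, 0.0085, -0.2906)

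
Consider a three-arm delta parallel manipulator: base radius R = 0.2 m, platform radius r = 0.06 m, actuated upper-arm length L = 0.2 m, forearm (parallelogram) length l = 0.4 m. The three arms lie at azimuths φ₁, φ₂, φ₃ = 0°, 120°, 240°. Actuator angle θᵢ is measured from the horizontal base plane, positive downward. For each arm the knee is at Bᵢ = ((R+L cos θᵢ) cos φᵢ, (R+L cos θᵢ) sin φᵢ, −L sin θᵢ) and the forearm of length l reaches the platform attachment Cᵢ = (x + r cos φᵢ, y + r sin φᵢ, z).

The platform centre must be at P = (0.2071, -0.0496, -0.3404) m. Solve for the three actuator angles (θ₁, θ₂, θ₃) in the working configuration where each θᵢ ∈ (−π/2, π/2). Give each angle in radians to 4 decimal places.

rotate P by −φ1: (0.2071, -0.0496, -0.3404)
  e−x'=-0.0671;  (l²−L²−(e−x')²−y'²−z²)/2L = -0.0071
  γ=atan2(-0.3404,-0.0671)=-1.7654;  ψ=arccos(-0.0204)=1.5912;  θ1=γ+ψ≈-0.1742
arm 2 (φ=120.0°): x'=-0.1465, y'=-0.1546
  e−x'=0.2865;  (l²−L²−(e−x')²−y'²−z²)/2L = -0.2546
  γ=atan2(-0.3404,0.2865)=-0.8712;  ψ=arccos(-0.5723)=2.1801;  θ2=γ+ψ≈1.3089
φ3=240.0° → target in arm frame (-0.0606, 0.2042)
  A cos θ + B sin θ = C:  0.2006·cos θ + -0.3404·sin θ = -0.1945
  γ=atan2(-0.3404,0.2006)=-1.0383;  ψ=arccos(-0.4922)=2.0854;  θ3=γ+ψ≈1.0471

θ₁ = -0.1742, θ₂ = 1.3089, θ₃ = 1.0471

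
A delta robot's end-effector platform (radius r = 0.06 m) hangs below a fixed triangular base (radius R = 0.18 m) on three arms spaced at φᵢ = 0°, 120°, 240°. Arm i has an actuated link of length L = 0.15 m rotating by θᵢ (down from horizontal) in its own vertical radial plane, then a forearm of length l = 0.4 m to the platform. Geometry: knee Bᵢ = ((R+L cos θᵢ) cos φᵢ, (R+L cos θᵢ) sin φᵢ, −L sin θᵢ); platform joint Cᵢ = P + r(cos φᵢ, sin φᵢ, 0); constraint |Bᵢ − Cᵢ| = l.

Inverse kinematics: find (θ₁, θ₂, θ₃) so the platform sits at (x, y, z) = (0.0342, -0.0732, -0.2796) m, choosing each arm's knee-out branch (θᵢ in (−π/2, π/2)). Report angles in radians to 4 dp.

θ₁ = -0.2622, θ₂ = 0.4362, θ₃ = -0.3496

arm 1 (φ=0.0°): x'=0.0342, y'=-0.0732
  A cos θ + B sin θ = C:  0.0858·cos θ + -0.2796·sin θ = 0.1553
  θ1 = atan2(B,A) + arccos(C/0.2925) = -0.2622
arm 2 (φ=120.0°): x'=-0.0805, y'=0.0070
  e−x'=0.2005;  (l²−L²−(e−x')²−y'²−z²)/2L = 0.0636
  √(A²+B²)=0.3441;  θ2 = -0.9487+1.3849 ≈ 0.4362
rotate P by −φ3: (0.0463, 0.0662, -0.2796)
  A=0.0737, B=-0.2796, C=(l²−L²−A²−y'²−z²)/(2L)=0.1650
  √(A²+B²)=0.2892;  θ3 = -1.3130+0.9634 ≈ -0.3496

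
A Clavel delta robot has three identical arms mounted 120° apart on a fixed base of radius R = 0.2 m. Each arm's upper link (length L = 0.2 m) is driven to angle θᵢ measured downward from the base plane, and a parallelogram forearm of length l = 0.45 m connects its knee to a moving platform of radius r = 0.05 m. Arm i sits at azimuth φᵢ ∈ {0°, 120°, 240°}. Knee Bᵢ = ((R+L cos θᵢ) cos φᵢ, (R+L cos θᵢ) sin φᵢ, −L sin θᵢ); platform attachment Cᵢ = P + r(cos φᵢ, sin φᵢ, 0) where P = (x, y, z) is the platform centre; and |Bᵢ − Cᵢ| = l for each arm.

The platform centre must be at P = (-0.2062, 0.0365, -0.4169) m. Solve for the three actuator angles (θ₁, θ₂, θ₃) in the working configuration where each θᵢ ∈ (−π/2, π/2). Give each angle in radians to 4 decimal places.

φ1=0.0° → target in arm frame (-0.2062, 0.0365)
  A cos θ + B sin θ = C:  0.3562·cos θ + -0.4169·sin θ = -0.3488
  γ=atan2(-0.4169,0.3562)=-0.8638;  ψ=arccos(-0.6361)=2.2602;  θ1=γ+ψ≈1.3964
arm 2 (φ=120.0°): x'=0.1347, y'=0.1603
  e−x'=0.0153;  (l²−L²−(e−x')²−y'²−z²)/2L = -0.0931
  θ2 = atan2(B,A) + arccos(C/0.4172) = 0.2617
φ3=240.0° → target in arm frame (0.0715, -0.1968)
  A cos θ + B sin θ = C:  0.0785·cos θ + -0.4169·sin θ = -0.1405
  √(A²+B²)=0.4242;  θ3 = -1.3847+1.9084 ≈ 0.5238

θ₁ = 1.3964, θ₂ = 0.2617, θ₃ = 0.5238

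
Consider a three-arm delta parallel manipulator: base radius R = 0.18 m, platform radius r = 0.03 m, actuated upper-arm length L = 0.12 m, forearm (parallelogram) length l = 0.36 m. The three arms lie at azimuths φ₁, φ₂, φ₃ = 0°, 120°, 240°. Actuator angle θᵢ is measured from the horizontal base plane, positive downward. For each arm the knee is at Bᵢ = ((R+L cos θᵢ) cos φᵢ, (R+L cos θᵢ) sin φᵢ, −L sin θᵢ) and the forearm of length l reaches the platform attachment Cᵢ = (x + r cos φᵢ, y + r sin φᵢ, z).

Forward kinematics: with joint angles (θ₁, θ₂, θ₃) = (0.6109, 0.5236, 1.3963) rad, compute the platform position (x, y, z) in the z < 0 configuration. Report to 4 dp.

S1 = (0.2483·cos0.0°, 0.2483·sin0.0°, -0.0688) = (0.2483, 0.0000, -0.0688)
φ2=120.0°: virtual centre (-0.1270, 0.2199, -0.0600), radius l
S3 = (0.1708·cos240.0°, 0.1708·sin240.0°, -0.1182) = (-0.0854, -0.1479, -0.1182)
|S₂|²−|S₁|² = 0.0017;  |S₃|²−|S₁|² = -0.0232
linear system: -0.7505x+0.4398y = 0.0017−0.0177z; -0.6674x+-0.2959y = -0.0232−-0.0987z
det = 0.5156;  x = 0.0189+-0.0740z,  y = 0.0360+-0.1665z
quadratic in z: (1.0332)z²+(0.1596)z+(-0.0709)=0, √Δ=0.5644 → z ∈ {-0.3504, 0.1959}; z = -0.3504 (taking z<0)
x = 0.0448, y = 0.0944

(0.0448, 0.0944, -0.3504)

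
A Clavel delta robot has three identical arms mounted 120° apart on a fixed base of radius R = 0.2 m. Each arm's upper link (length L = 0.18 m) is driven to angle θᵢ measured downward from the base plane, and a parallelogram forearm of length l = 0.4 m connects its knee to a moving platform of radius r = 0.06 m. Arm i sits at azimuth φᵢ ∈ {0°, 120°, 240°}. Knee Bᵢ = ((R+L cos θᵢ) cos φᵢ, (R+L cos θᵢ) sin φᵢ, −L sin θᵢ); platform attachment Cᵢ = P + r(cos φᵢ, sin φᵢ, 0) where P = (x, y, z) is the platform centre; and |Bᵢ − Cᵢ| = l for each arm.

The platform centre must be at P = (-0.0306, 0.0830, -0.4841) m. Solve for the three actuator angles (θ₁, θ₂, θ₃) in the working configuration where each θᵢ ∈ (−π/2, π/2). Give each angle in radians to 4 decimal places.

θ₁ = 1.2216, θ₂ = 0.7853, θ₃ = 1.3090

arm 1 (φ=0.0°): x'=-0.0306, y'=0.0830
  A cos θ + B sin θ = C:  0.1706·cos θ + -0.4841·sin θ = -0.3965
  γ=atan2(-0.4841,0.1706)=-1.2320;  ψ=arccos(-0.7725)=2.4536;  θ1=γ+ψ≈1.2216
arm 2 (φ=120.0°): x'=0.0872, y'=-0.0150
  A=0.0528, B=-0.4841, C=(l²−L²−A²−y'²−z²)/(2L)=-0.3049
  θ2 = atan2(B,A) + arccos(C/0.4870) = 0.7853
rotate P by −φ3: (-0.0566, -0.0680, -0.4841)
  e−x'=0.1966;  (l²−L²−(e−x')²−y'²−z²)/2L = -0.4167
  √(A²+B²)=0.5225;  θ3 = -1.1851+2.4941 ≈ 1.3090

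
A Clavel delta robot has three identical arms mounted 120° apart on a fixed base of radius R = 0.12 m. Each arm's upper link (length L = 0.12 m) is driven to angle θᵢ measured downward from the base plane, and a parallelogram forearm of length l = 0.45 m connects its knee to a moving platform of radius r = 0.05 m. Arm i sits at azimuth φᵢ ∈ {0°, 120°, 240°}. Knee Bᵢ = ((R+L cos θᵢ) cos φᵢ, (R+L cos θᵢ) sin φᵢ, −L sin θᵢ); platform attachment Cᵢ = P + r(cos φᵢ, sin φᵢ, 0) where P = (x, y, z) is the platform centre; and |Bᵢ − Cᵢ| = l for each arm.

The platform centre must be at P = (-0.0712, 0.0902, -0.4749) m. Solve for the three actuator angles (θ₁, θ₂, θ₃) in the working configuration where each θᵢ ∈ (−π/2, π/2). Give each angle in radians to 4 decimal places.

θ₁ = 0.8724, θ₂ = 0.2616, θ₃ = 0.7853

φ1=0.0° → target in arm frame (-0.0712, 0.0902)
  A=0.1412, B=-0.4749, C=(l²−L²−A²−y'²−z²)/(2L)=-0.2729
  √(A²+B²)=0.4954;  θ1 = -1.2818+2.1542 ≈ 0.8724
rotate P by −φ2: (0.1137, 0.0166, -0.4749)
  e−x'=-0.0437;  (l²−L²−(e−x')²−y'²−z²)/2L = -0.1651
  √(A²+B²)=0.4769;  θ2 = -1.6626+1.9242 ≈ 0.2616
rotate P by −φ3: (-0.0425, -0.1068, -0.4749)
  e−x'=0.1125;  (l²−L²−(e−x')²−y'²−z²)/2L = -0.2562
  √(A²+B²)=0.4880;  θ3 = -1.3382+2.1234 ≈ 0.7853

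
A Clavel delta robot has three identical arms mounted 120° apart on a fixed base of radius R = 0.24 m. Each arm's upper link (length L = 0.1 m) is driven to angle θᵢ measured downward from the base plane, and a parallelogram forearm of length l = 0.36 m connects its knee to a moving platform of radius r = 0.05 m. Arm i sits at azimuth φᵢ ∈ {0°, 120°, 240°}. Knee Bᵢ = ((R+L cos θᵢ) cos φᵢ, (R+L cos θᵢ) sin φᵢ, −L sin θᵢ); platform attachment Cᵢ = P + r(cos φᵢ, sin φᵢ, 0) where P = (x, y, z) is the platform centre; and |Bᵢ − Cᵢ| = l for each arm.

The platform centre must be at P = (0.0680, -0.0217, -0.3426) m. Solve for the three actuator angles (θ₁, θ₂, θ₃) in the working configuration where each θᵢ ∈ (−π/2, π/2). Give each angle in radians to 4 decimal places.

rotate P by −φ1: (0.0680, -0.0217, -0.3426)
  e−x'=0.1220;  (l²−L²−(e−x')²−y'²−z²)/2L = -0.0656
  γ=atan2(-0.3426,0.1220)=-1.2287;  ψ=arccos(-0.1805)=1.7523;  θ1=γ+ψ≈0.5236
arm 2 (φ=120.0°): x'=-0.0528, y'=-0.0480
  A cos θ + B sin θ = C:  0.2428·cos θ + -0.3426·sin θ = -0.2952
  √(A²+B²)=0.4199;  θ2 = -0.9543+2.3503 ≈ 1.3960
rotate P by −φ3: (-0.0152, 0.0697, -0.3426)
  A=0.2052, B=-0.3426, C=(l²−L²−A²−y'²−z²)/(2L)=-0.2237
  √(A²+B²)=0.3994;  θ3 = -1.0311+2.1655 ≈ 1.1344

θ₁ = 0.5236, θ₂ = 1.3960, θ₃ = 1.1344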